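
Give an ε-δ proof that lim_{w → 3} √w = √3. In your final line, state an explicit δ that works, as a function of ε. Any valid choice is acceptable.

δ = min(3, √3·ε)

Suppose ε > 0. We want δ > 0 such that 0 < |w − 3| < δ implies |√w − √3| < ε.
Rationalise: √w − √3 = (w − 3)/(√w + √3), so |√w − √3| = |w − 3|/(√w + √3).
Restrict δ ≤ 3 so that |w − 3| < 3 forces w > 0, and then √w + √3 > √3.
Hence |√w − √3| < |w − 3|/√3, which is < ε once |w − 3| < √3·ε.
Take δ = min(3, √3·ε). If 0 < |w − 3| < δ then w > 0 and |√w − √3| < |w − 3|/√3 < ε.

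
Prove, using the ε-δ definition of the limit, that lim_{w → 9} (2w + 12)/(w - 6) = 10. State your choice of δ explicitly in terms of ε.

δ = min(3/2, (3/16)ε)

Let ε > 0 be given. We want δ > 0 with 0 < |w − 9| < δ ⇒ |(2w + 12)/(w - 6) − 10| < ε.
Combining over a common denominator, (2w + 12)/(w - 6) − 10 = [(2w + 12)·3 − 30·(w - 6)] / [3·(w - 6)] = -24(w − 9) / (3(w - 6)).
So |(2w + 12)/(w - 6) − 10| = 24|w − 9| / (3·|w − 6|).
Require δ ≤ 3/2, so |w − 6| ≥ |3| − |w − 9| > 3 − 3/2 = 3/2.
Hence |(2w + 12)/(w - 6) − 10| < 24|w − 9|/(3·(3/2)) = (16/3)|w − 9|, which is < ε once |w − 9| < (3/16)ε.
Take δ = min(3/2, (3/16)ε). Then 0 < |w − 9| < δ forces both bounds, so |(2w + 12)/(w - 6) − 10| < ε.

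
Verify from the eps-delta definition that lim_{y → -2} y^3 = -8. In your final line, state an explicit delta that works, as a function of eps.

delta = min(2, eps/28)

Let eps > 0. We seek delta > 0 with 0 < |y + 2| < delta ⇒ |y^3 + 8| < eps.
Factor: y^3 + 8 = (y + 2)(y^2 - 2y + 4), so |y^3 + 8| = |y + 2|·|y^2 - 2y + 4|.
Impose delta ≤ 2 so that |y| < 4; then |y^2 - 2y + 4| ≤ 28.
Hence |y^3 + 8| ≤ 28|y + 2|, which is < eps once |y + 2| < eps/28.
Take delta = min(2, eps/28). If 0 < |y + 2| < delta then both bounds hold and |y^3 + 8| ≤ 28|y + 2| < 28·(eps/28) = eps.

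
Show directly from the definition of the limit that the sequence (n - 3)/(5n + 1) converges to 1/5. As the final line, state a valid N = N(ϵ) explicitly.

N = (16/25)/ϵ

Fix ϵ > 0. For n ≥ 1, |(n - 3)/(5n + 1) − (1/5)| = |-16|/(5(5n + 1)) = 16/(5(5n + 1)).
Since 5n + 1 ≥ 5n for n ≥ 1, this is ≤ 16/(5·5n) = (16/25)/n.
So |(n - 3)/(5n + 1) − (1/5)| < ϵ whenever n > (16/25)/ϵ.
Take N = (16/25)/ϵ. If n > N then |(n - 3)/(5n + 1) − (1/5)| ≤ (16/25)/n < ϵ.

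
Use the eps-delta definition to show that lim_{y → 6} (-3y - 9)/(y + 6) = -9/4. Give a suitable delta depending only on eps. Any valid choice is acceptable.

delta = min(6, 8eps)

Let eps > 0. We want delta > 0 with 0 < |y − 6| < delta ⇒ |(-3y - 9)/(y + 6) + 9/4| < eps.
Combining over a common denominator, (-3y - 9)/(y + 6) + 9/4 = [(-3y - 9)·12 − (-27)·(y + 6)] / [12·(y + 6)] = -9(y − 6) / (12(y + 6)).
So |(-3y - 9)/(y + 6) + 9/4| = 9|y − 6| / (12·|y + 6|).
Require delta ≤ 6, so |y + 6| ≥ |12| − |y − 6| > 12 − 6 = 6.
Hence |(-3y - 9)/(y + 6) + 9/4| < 9|y − 6|/(12·6) = (1/8)|y − 6|, which is < eps once |y − 6| < 8eps.
Take delta = min(6, 8eps). Then 0 < |y − 6| < delta forces both bounds, so |(-3y - 9)/(y + 6) + 9/4| < eps.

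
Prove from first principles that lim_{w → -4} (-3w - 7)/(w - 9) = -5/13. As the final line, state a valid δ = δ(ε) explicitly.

Let ε > 0 be given. We want δ > 0 with 0 < |w + 4| < δ ⇒ |(-3w - 7)/(w - 9) + 5/13| < ε.
Combining over a common denominator, (-3w - 7)/(w - 9) + 5/13 = [(-3w - 7)·(-13) − 5·(w - 9)] / [(-13)·(w - 9)] = 34(w + 4) / ((-13)(w - 9)).
So |(-3w - 7)/(w - 9) + 5/13| = 34|w + 4| / (13·|w − 9|).
Require δ ≤ 13/2, so |w − 9| ≥ |-13| − |w + 4| > 13 − 13/2 = 13/2.
Hence |(-3w - 7)/(w - 9) + 5/13| < 34|w + 4|/(13·(13/2)) = (68/169)|w + 4|, which is < ε once |w + 4| < (169/68)ε.
Take δ = min(13/2, (169/68)ε). Then 0 < |w + 4| < δ forces both bounds, so |(-3w - 7)/(w - 9) + 5/13| < ε.

δ = min(13/2, (169/68)ε)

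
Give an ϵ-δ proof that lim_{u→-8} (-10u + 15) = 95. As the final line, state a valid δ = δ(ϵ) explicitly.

Let ϵ > 0 be given. We need δ > 0 so that 0 < |u + 8| < δ implies |(-10u + 15) − 95| < ϵ.
Since (-10u + 15) − 95 = -10(u + 8), we have |(-10u + 15) − 95| = 10|u + 8|.
Thus it suffices that |u + 8| < ϵ/10.
Choosing δ = ϵ/10 gives |(-10u + 15) − 95| = 10|u + 8| < ϵ whenever |u + 8| < δ.

δ = ϵ/10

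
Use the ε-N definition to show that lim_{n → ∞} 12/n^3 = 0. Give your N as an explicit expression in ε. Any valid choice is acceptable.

Let ε > 0 be given. For n ≥ 1, |12/n^3 − 0| = 12/n^3.
12/n^3 < ε ⇔ n^3 > 12/ε ⇔ n > (12/ε)^{1/3}.
Take N = (12/ε)^{1/3}. Then n > N implies 12/n^3 < ε.

N = (12/ε)^{1/3}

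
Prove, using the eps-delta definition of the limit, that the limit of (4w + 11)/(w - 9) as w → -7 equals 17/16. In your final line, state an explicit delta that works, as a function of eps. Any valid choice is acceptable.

Let eps > 0 be given. We want delta > 0 with 0 < |w + 7| < delta ⇒ |(4w + 11)/(w - 9) − (17/16)| < eps.
Combining over a common denominator, (4w + 11)/(w - 9) − (17/16) = [(4w + 11)·(-16) − (-17)·(w - 9)] / [(-16)·(w - 9)] = -47(w + 7) / ((-16)(w - 9)).
So |(4w + 11)/(w - 9) − (17/16)| = 47|w + 7| / (16·|w − 9|).
Restrict delta ≤ 8. Then |w + 7| < 8 gives |w − 9| = |(w + 7) + (-16)| ≥ 16 − 8 = 8.
Hence |(4w + 11)/(w - 9) − (17/16)| < 47|w + 7|/(16·8) = (47/128)|w + 7|, which is < eps once |w + 7| < (128/47)eps.
Take delta = min(8, (128/47)eps). Then 0 < |w + 7| < delta forces both bounds, so |(4w + 11)/(w - 9) − (17/16)| < eps.

delta = min(8, (128/47)eps)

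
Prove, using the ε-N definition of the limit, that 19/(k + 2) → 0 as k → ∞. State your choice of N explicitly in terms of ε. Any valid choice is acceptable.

Suppose ε > 0. For k ≥ 1, |19/(k + 2) − 0| = 19/(k + 2) ≤ 19/k.
We need 19/k < ε, i.e. k > 19/ε.
Take N = 19/ε. If k > N then |19/(k + 2)| ≤ 19/k < ε.

N = 19/ε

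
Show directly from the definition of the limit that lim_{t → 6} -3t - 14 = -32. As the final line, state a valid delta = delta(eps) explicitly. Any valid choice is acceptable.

delta = eps/3

Fix eps > 0. We need delta > 0 so that 0 < |t − 6| < delta implies |(-3t - 14) + 32| < eps.
Since (-3t - 14) + 32 = -3(t − 6), we have |(-3t - 14) + 32| = 3|t − 6|.
So 3|t − 6| < eps exactly when |t − 6| < eps/3.
Choosing delta = eps/3 gives |(-3t - 14) + 32| = 3|t − 6| < eps whenever |t − 6| < delta.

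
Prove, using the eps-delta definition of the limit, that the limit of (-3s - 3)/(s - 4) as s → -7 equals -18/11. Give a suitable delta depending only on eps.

delta = min(11/2, (121/30)eps)

Fix eps > 0. We want delta > 0 with 0 < |s + 7| < delta ⇒ |(-3s - 3)/(s - 4) + 18/11| < eps.
Combining over a common denominator, (-3s - 3)/(s - 4) + 18/11 = [(-3s - 3)·(-11) − 18·(s - 4)] / [(-11)·(s - 4)] = 15(s + 7) / ((-11)(s - 4)).
So |(-3s - 3)/(s - 4) + 18/11| = 15|s + 7| / (11·|s − 4|).
Restrict delta ≤ 11/2. Then |s + 7| < 11/2 gives |s − 4| = |(s + 7) + (-11)| ≥ 11 − 11/2 = 11/2.
Hence |(-3s - 3)/(s - 4) + 18/11| < 15|s + 7|/(11·(11/2)) = (30/121)|s + 7|, which is < eps once |s + 7| < (121/30)eps.
Take delta = min(11/2, (121/30)eps). Then 0 < |s + 7| < delta forces both bounds, so |(-3s - 3)/(s - 4) + 18/11| < eps.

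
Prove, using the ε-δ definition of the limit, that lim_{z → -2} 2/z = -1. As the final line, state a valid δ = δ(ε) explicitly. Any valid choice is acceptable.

δ = min(1, ε)

Let ε > 0 be given. We seek δ > 0 such that 0 < |z + 2| < δ implies |2/z + 1| < ε.
|2/z + 1| = 2·|-2 − z|/(2·|z|) = 2|z + 2|/(2|z|).
Require δ ≤ 1 so that |z| > 2 − 1 = 1, hence 2|z| > 2.
Then |2/z + 1| < 2|z + 2|/2, which is < ε when |z + 2| < ε.
Take δ = min(1, ε). Then 0 < |z + 2| < δ gives both |z + 2| < 1 and |z + 2| < ε, so |2/z + 1| < ε.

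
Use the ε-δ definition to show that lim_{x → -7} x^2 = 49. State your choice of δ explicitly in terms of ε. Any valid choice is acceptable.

Suppose ε > 0. We seek δ > 0 with 0 < |x + 7| < δ ⇒ |x^2 − 49| < ε.
Factor: x^2 − 49 = (x + 7)(x - 7), so |x^2 − 49| = |x + 7|·|x - 7|.
Restrict δ ≤ 1. Then |x + 7| < 1 gives |x| < 8, so by the triangle inequality |x - 7| ≤ 8 + 7 = 15.
Hence |x^2 − 49| ≤ 15|x + 7|, which is < ε once |x + 7| < ε/15.
Take δ = min(1, ε/15). If 0 < |x + 7| < δ then both bounds hold and |x^2 − 49| ≤ 15|x + 7| < 15·(ε/15) = ε.

δ = min(1, ε/15)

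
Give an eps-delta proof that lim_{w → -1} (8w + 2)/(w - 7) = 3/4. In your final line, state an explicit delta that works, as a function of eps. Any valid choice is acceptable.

delta = min(4, (16/29)eps)

Let eps > 0 be given. We want delta > 0 with 0 < |w + 1| < delta ⇒ |(8w + 2)/(w - 7) − (3/4)| < eps.
Combining over a common denominator, (8w + 2)/(w - 7) − (3/4) = [(8w + 2)·(-8) − (-6)·(w - 7)] / [(-8)·(w - 7)] = -58(w + 1) / ((-8)(w - 7)).
So |(8w + 2)/(w - 7) − (3/4)| = 58|w + 1| / (8·|w − 7|).
Restrict delta ≤ 4. Then |w + 1| < 4 gives |w − 7| = |(w + 1) + (-8)| ≥ 8 − 4 = 4.
Hence |(8w + 2)/(w - 7) − (3/4)| < 58|w + 1|/(8·4) = (29/16)|w + 1|, which is < eps once |w + 1| < (16/29)eps.
Take delta = min(4, (16/29)eps). Then 0 < |w + 1| < delta forces both bounds, so |(8w + 2)/(w - 7) − (3/4)| < eps.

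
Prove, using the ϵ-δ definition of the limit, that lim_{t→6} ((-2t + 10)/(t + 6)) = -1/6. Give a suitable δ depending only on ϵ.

Let ϵ > 0 be given. We want δ > 0 with 0 < |t − 6| < δ ⇒ |(-2t + 10)/(t + 6) + 1/6| < ϵ.
Combining over a common denominator, (-2t + 10)/(t + 6) + 1/6 = [(-2t + 10)·12 − (-2)·(t + 6)] / [12·(t + 6)] = -22(t − 6) / (12(t + 6)).
So |(-2t + 10)/(t + 6) + 1/6| = 22|t − 6| / (12·|t + 6|).
Require δ ≤ 6, so |t + 6| ≥ |12| − |t − 6| > 12 − 6 = 6.
Hence |(-2t + 10)/(t + 6) + 1/6| < 22|t − 6|/(12·6) = (11/36)|t − 6|, which is < ϵ once |t − 6| < (36/11)ϵ.
Take δ = min(6, (36/11)ϵ). Then 0 < |t − 6| < δ forces both bounds, so |(-2t + 10)/(t + 6) + 1/6| < ϵ.

δ = min(6, (36/11)ϵ)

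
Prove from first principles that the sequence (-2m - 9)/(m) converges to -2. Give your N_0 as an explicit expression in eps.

N_0 = 9/eps

Fix eps > 0. For m ≥ 1, |(-2m - 9)/(m) + 2| = |-9|/((m)) = 9/((m)).
Since m ≥ m for m ≥ 1, this is ≤ 9/(m) = 9/m.
So |(-2m - 9)/(m) + 2| < eps whenever m > 9/eps.
Take N_0 = 9/eps. If m > N_0 then |(-2m - 9)/(m) + 2| ≤ 9/m < eps.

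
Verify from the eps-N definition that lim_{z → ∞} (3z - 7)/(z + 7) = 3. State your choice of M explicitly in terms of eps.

Let eps > 0. We seek M > 0 such that z > M implies |(3z - 7)/(z + 7) − 3| < eps.
(3z - 7)/(z + 7) − 3 = ((3z - 7) − 3(z + 7)) / ((z + 7)) = -28/((z + 7)).
For z > 0 we have z + 7 > z, so |(3z - 7)/(z + 7) − 3| = 28/((z + 7)) < 28/(z) = 28/z.
Thus |(3z - 7)/(z + 7) − 3| < eps whenever z > 28/eps.
Take M = 28/eps. If z > M then |(3z - 7)/(z + 7) − 3| < 28/z < eps.

M = 28/eps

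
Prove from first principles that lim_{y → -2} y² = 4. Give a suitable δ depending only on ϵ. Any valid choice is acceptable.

δ = min(1, ϵ/5)

Let ϵ > 0. We seek δ > 0 with 0 < |y + 2| < δ ⇒ |y² − 4| < ϵ.
Factor: y² − 4 = (y + 2)(y - 2), so |y² − 4| = |y + 2|·|y - 2|.
Impose δ ≤ 1 so that |y| < 3; then |y - 2| ≤ 5.
Hence |y² − 4| ≤ 5|y + 2|, which is < ϵ once |y + 2| < ϵ/5.
Take δ = min(1, ϵ/5). If 0 < |y + 2| < δ then both bounds hold and |y² − 4| ≤ 5|y + 2| < 5·(ϵ/5) = ϵ.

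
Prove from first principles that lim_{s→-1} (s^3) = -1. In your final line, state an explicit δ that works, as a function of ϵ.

δ = min(1, ϵ/7)

Fix ϵ > 0. We seek δ > 0 with 0 < |s + 1| < δ ⇒ |s^3 + 1| < ϵ.
Factor: s^3 + 1 = (s + 1)(s^2 - s + 1), so |s^3 + 1| = |s + 1|·|s^2 - s + 1|.
Restrict δ ≤ 1. Then |s + 1| < 1 gives |s| < 2, so by the triangle inequality |s^2 - s + 1| ≤ 2^2 + 2 + 1 = 7.
Hence |s^3 + 1| ≤ 7|s + 1|, which is < ϵ once |s + 1| < ϵ/7.
Take δ = min(1, ϵ/7). If 0 < |s + 1| < δ then both bounds hold and |s^3 + 1| ≤ 7|s + 1| < 7·(ϵ/7) = ϵ.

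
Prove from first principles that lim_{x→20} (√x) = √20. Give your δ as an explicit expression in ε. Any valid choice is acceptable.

Let ε > 0. We want δ > 0 such that 0 < |x − 20| < δ implies |√x − √20| < ε.
Rationalise: √x − √20 = (x − 20)/(√x + √20), so |√x − √20| = |x − 20|/(√x + √20).
Restrict δ ≤ 20 so that |x − 20| < 20 forces x > 0, and then √x + √20 > √20.
Hence |√x − √20| < |x − 20|/√20, which is < ε once |x − 20| < √20·ε.
Take δ = min(20, √20·ε). If 0 < |x − 20| < δ then x > 0 and |√x − √20| < |x − 20|/√20 < ε.

δ = min(20, √20·ε)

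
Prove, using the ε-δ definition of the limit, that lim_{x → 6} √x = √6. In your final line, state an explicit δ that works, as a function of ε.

Fix ε > 0. We want δ > 0 such that 0 < |x − 6| < δ implies |√x − √6| < ε.
Multiplying by the conjugate, |√x − √6| = |x − 6|/(√x + √6).
Restrict δ ≤ 6 so that |x − 6| < 6 forces x > 0, and then √x + √6 > √6.
Hence |√x − √6| < |x − 6|/√6, which is < ε once |x − 6| < √6·ε.
Take δ = min(6, √6·ε). If 0 < |x − 6| < δ then x > 0 and |√x − √6| < |x − 6|/√6 < ε.

δ = min(6, √6·ε)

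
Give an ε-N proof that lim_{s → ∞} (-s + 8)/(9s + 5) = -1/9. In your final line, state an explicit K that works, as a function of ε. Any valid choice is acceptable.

Fix ε > 0. We seek K > 0 such that s > K implies |(-s + 8)/(9s + 5) + 1/9| < ε.
(-s + 8)/(9s + 5) + 1/9 = (9(-s + 8) − (-1)(9s + 5)) / (9(9s + 5)) = 77/(9(9s + 5)).
For s > 0 we have 9s + 5 > 9s, so |(-s + 8)/(9s + 5) + 1/9| = 77/(9(9s + 5)) < 77/(9·9s) = (77/81)/s.
Thus |(-s + 8)/(9s + 5) + 1/9| < ε whenever s > (77/81)/ε.
Take K = (77/81)/ε. If s > K then |(-s + 8)/(9s + 5) + 1/9| < (77/81)/s < ε.

K = (77/81)/ε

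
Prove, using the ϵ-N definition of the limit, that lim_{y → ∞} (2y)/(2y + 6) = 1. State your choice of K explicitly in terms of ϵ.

Suppose ϵ > 0. We seek K > 0 such that y > K implies |(2y)/(2y + 6) − 1| < ϵ.
(2y)/(2y + 6) − 1 = (2(2y) − 2(2y + 6)) / (2(2y + 6)) = -12/(2(2y + 6)).
For y > 0 we have 2y + 6 > 2y, so |(2y)/(2y + 6) − 1| = 12/(2(2y + 6)) < 12/(2·2y) = 3/y.
Thus |(2y)/(2y + 6) − 1| < ϵ whenever y > 3/ϵ.
Take K = 3/ϵ. If y > K then |(2y)/(2y + 6) − 1| < 3/y < ϵ.

K = 3/ϵ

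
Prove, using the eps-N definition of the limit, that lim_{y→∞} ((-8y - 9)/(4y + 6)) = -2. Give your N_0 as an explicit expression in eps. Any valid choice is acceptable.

N_0 = (3/4)/eps

Suppose eps > 0. We seek N_0 > 0 such that y > N_0 implies |(-8y - 9)/(4y + 6) + 2| < eps.
(-8y - 9)/(4y + 6) + 2 = (4(-8y - 9) − (-8)(4y + 6)) / (4(4y + 6)) = 12/(4(4y + 6)).
For y > 0 we have 4y + 6 > 4y, so |(-8y - 9)/(4y + 6) + 2| = 12/(4(4y + 6)) < 12/(4·4y) = (3/4)/y.
Thus |(-8y - 9)/(4y + 6) + 2| < eps whenever y > (3/4)/eps.
Take N_0 = (3/4)/eps. If y > N_0 then |(-8y - 9)/(4y + 6) + 2| < (3/4)/y < eps.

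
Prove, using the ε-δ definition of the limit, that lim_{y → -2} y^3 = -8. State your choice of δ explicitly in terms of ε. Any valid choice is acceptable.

δ = min(1, ε/19)

Let ε > 0 be given. We seek δ > 0 with 0 < |y + 2| < δ ⇒ |y^3 + 8| < ε.
Factor: y^3 + 8 = (y + 2)(y^2 - 2y + 4), so |y^3 + 8| = |y + 2|·|y^2 - 2y + 4|.
Impose δ ≤ 1 so that |y| < 3; then |y^2 - 2y + 4| ≤ 19.
Hence |y^3 + 8| ≤ 19|y + 2|, which is < ε once |y + 2| < ε/19.
Take δ = min(1, ε/19). If 0 < |y + 2| < δ then both bounds hold and |y^3 + 8| ≤ 19|y + 2| < 19·(ε/19) = ε.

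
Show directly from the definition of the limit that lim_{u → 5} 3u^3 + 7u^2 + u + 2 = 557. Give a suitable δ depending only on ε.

δ = min(1, ε/351)

Let ε > 0 be given. We want δ > 0 such that 0 < |u − 5| < δ implies |(3u^3 + 7u^2 + u + 2) − 557| < ε.
(3u^3 + 7u^2 + u + 2) − 557 = 3u^3 + 7u^2 + u - 555 = (u − 5)(3u^2 + 22u + 111).
So |(3u^3 + 7u^2 + u + 2) − 557| = |u − 5|·|3u^2 + 22u + 111|.
Assume first that |u − 5| < 1, so |u| < 6. Then |3u^2 + 22u + 111| ≤ 3·6^2 + 22·6 + 111 = 351.
Hence |(3u^3 + 7u^2 + u + 2) − 557| ≤ 351|u − 5| < ε provided |u − 5| < ε/351.
Take δ = min(1, ε/351). Then 0 < |u − 5| < δ gives both |u − 5| < 1 and |u − 5| < ε/351, so |(3u^3 + 7u^2 + u + 2) − 557| < ε.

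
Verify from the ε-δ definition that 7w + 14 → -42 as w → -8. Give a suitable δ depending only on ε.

Fix ε > 0. We need δ > 0 so that 0 < |w + 8| < δ implies |(7w + 14) + 42| < ε.
Since (7w + 14) + 42 = 7(w + 8), we have |(7w + 14) + 42| = 7|w + 8|.
Thus it suffices that |w + 8| < ε/7.
Take δ = ε/7. If 0 < |w + 8| < δ then |(7w + 14) + 42| = 7|w + 8| < 7·(ε/7) = ε.

δ = ε/7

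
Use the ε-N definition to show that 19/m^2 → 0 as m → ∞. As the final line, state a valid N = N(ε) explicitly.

Suppose ε > 0. For m ≥ 1, |19/m^2 − 0| = 19/m^2.
19/m^2 < ε ⇔ m^2 > 19/ε ⇔ m > (19/ε)^{1/2}.
Take N = (19/ε)^{1/2}. Then m > N implies 19/m^2 < ε.

N = (19/ε)^{1/2}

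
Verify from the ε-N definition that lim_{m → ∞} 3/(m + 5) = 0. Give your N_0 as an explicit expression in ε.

Fix ε > 0. For m ≥ 1, |3/(m + 5) − 0| = 3/(m + 5) ≤ 3/m.
We need 3/m < ε, i.e. m > 3/ε.
Take N_0 = 3/ε. If m > N_0 then |3/(m + 5)| ≤ 3/m < ε.

N_0 = 3/ε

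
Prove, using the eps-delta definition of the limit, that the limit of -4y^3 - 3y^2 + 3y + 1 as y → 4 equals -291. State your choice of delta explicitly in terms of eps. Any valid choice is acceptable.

delta = min(1, eps/268)

Suppose eps > 0. We want delta > 0 such that 0 < |y − 4| < delta implies |(-4y^3 - 3y^2 + 3y + 1) + 291| < eps.
(-4y^3 - 3y^2 + 3y + 1) + 291 = -4y^3 - 3y^2 + 3y + 292 = (y − 4)(-4y^2 - 19y - 73).
So |(-4y^3 - 3y^2 + 3y + 1) + 291| = |y − 4|·|-4y^2 - 19y - 73|.
Assume first that |y − 4| < 1, so |y| < 5. Then |-4y^2 - 19y - 73| ≤ 4·5^2 + 19·5 + 73 = 268.
Hence |(-4y^3 - 3y^2 + 3y + 1) + 291| ≤ 268|y − 4| < eps provided |y − 4| < eps/268.
Choosing delta = min(1, eps/268) ensures both conditions, hence |(-4y^3 - 3y^2 + 3y + 1) + 291| < eps.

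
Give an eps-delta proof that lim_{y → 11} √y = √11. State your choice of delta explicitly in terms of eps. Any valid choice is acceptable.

Let eps > 0. We want delta > 0 such that 0 < |y − 11| < delta implies |√y − √11| < eps.
Multiplying by the conjugate, |√y − √11| = |y − 11|/(√y + √11).
Restrict delta ≤ 11 so that |y − 11| < 11 forces y > 0, and then √y + √11 > √11.
Hence |√y − √11| < |y − 11|/√11, which is < eps once |y − 11| < √11·eps.
Take delta = min(11, √11·eps). If 0 < |y − 11| < delta then y > 0 and |√y − √11| < |y − 11|/√11 < eps.

delta = min(11, √11·eps)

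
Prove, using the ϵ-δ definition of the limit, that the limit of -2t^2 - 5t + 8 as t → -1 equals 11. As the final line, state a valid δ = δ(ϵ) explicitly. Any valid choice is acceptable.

Let ϵ > 0. We want δ > 0 such that 0 < |t + 1| < δ implies |(-2t^2 - 5t + 8) − 11| < ϵ.
(-2t^2 - 5t + 8) − 11 = -2t^2 - 5t - 3 = (t + 1)(-2t - 3).
So |(-2t^2 - 5t + 8) − 11| = |t + 1|·|-2t - 3|.
Assume first that |t + 1| < 1, so |t| < 2. Then |-2t - 3| ≤ 2·2 + 3 = 7.
Hence |(-2t^2 - 5t + 8) − 11| ≤ 7|t + 1| < ϵ provided |t + 1| < ϵ/7.
Choosing δ = min(1, ϵ/7) ensures both conditions, hence |(-2t^2 - 5t + 8) − 11| < ϵ.

δ = min(1, ϵ/7)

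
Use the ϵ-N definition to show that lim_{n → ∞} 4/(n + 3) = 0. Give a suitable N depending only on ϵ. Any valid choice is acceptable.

N = 4/ϵ

Let ϵ > 0 be given. For n ≥ 1, |4/(n + 3) − 0| = 4/(n + 3) ≤ 4/n.
We need 4/n < ϵ, i.e. n > 4/ϵ.
Take N = 4/ϵ. If n > N then |4/(n + 3)| ≤ 4/n < ϵ.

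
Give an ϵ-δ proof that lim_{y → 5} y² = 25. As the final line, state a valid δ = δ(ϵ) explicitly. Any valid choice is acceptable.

δ = min(2, ϵ/12)

Suppose ϵ > 0. We seek δ > 0 with 0 < |y − 5| < δ ⇒ |y² − 25| < ϵ.
Factor: y² − 25 = (y − 5)(y + 5), so |y² − 25| = |y − 5|·|y + 5|.
Impose δ ≤ 2 so that |y| < 7; then |y + 5| ≤ 12.
Hence |y² − 25| ≤ 12|y − 5|, which is < ϵ once |y − 5| < ϵ/12.
Take δ = min(2, ϵ/12). If 0 < |y − 5| < δ then both bounds hold and |y² − 25| ≤ 12|y − 5| < 12·(ϵ/12) = ϵ.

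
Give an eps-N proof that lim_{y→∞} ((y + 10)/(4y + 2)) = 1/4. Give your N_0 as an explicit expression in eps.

Let eps > 0 be given. We seek N_0 > 0 such that y > N_0 implies |(y + 10)/(4y + 2) − (1/4)| < eps.
(y + 10)/(4y + 2) − (1/4) = (4(y + 10) − (4y + 2)) / (4(4y + 2)) = 38/(4(4y + 2)).
For y > 0 we have 4y + 2 > 4y, so |(y + 10)/(4y + 2) − (1/4)| = 38/(4(4y + 2)) < 38/(4·4y) = (19/8)/y.
Thus |(y + 10)/(4y + 2) − (1/4)| < eps whenever y > (19/8)/eps.
Take N_0 = (19/8)/eps. If y > N_0 then |(y + 10)/(4y + 2) − (1/4)| < (19/8)/y < eps.

N_0 = (19/8)/eps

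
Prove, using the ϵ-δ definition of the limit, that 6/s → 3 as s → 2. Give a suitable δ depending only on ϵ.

δ = min(1, (1/3)ϵ)

Let ϵ > 0. We seek δ > 0 such that 0 < |s − 2| < δ implies |6/s − 3| < ϵ.
|6/s − 3| = 6·|2 − s|/(2·|s|) = 6|s − 2|/(2|s|).
Require δ ≤ 1 so that |s| > 2 − 1 = 1, hence 2|s| > 2.
Then |6/s − 3| < 6|s − 2|/2, which is < ϵ when |s − 2| < (1/3)ϵ.
Take δ = min(1, (1/3)ϵ). Then 0 < |s − 2| < δ gives both |s − 2| < 1 and |s − 2| < (1/3)ϵ, so |6/s − 3| < ϵ.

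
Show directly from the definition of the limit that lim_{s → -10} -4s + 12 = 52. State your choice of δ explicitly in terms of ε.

Fix ε > 0. We need δ > 0 so that 0 < |s + 10| < δ implies |(-4s + 12) − 52| < ε.
|(-4s + 12) − 52| = |-4s - 40| = 4|s + 10|.
Thus it suffices that |s + 10| < ε/4.
Choosing δ = ε/4 gives |(-4s + 12) − 52| = 4|s + 10| < ε whenever |s + 10| < δ.

δ = ε/4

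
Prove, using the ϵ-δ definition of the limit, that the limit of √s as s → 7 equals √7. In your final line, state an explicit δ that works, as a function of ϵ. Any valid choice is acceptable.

Let ϵ > 0. We want δ > 0 such that 0 < |s − 7| < δ implies |√s − √7| < ϵ.
Rationalise: √s − √7 = (s − 7)/(√s + √7), so |√s − √7| = |s − 7|/(√s + √7).
Restrict δ ≤ 7 so that |s − 7| < 7 forces s > 0, and then √s + √7 > √7.
Hence |√s − √7| < |s − 7|/√7, which is < ϵ once |s − 7| < √7·ϵ.
Take δ = min(7, √7·ϵ). If 0 < |s − 7| < δ then s > 0 and |√s − √7| < |s − 7|/√7 < ϵ.

δ = min(7, √7·ϵ)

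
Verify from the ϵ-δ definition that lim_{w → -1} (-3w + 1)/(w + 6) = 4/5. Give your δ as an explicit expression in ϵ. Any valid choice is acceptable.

δ = min(5/2, (25/38)ϵ)

Let ϵ > 0. We want δ > 0 with 0 < |w + 1| < δ ⇒ |(-3w + 1)/(w + 6) − (4/5)| < ϵ.
Combining over a common denominator, (-3w + 1)/(w + 6) − (4/5) = [(-3w + 1)·5 − 4·(w + 6)] / [5·(w + 6)] = -19(w + 1) / (5(w + 6)).
So |(-3w + 1)/(w + 6) − (4/5)| = 19|w + 1| / (5·|w + 6|).
Require δ ≤ 5/2, so |w + 6| ≥ |5| − |w + 1| > 5 − 5/2 = 5/2.
Hence |(-3w + 1)/(w + 6) − (4/5)| < 19|w + 1|/(5·(5/2)) = (38/25)|w + 1|, which is < ϵ once |w + 1| < (25/38)ϵ.
Take δ = min(5/2, (25/38)ϵ). Then 0 < |w + 1| < δ forces both bounds, so |(-3w + 1)/(w + 6) − (4/5)| < ϵ.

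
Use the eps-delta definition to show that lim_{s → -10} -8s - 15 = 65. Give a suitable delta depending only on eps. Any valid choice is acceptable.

Suppose eps > 0. We need delta > 0 so that 0 < |s + 10| < delta implies |(-8s - 15) − 65| < eps.
Since (-8s - 15) − 65 = -8(s + 10), we have |(-8s - 15) − 65| = 8|s + 10|.
So 8|s + 10| < eps exactly when |s + 10| < eps/8.
Choosing delta = eps/8 gives |(-8s - 15) − 65| = 8|s + 10| < eps whenever |s + 10| < delta.

delta = eps/8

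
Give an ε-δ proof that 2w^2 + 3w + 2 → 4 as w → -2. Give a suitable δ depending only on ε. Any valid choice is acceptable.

Fix ε > 0. We want δ > 0 such that 0 < |w + 2| < δ implies |(2w^2 + 3w + 2) − 4| < ε.
(2w^2 + 3w + 2) − 4 = 2w^2 + 3w - 2 = (w + 2)(2w - 1).
So |(2w^2 + 3w + 2) − 4| = |w + 2|·|2w - 1|.
Assume first that |w + 2| < 1, so |w| < 3. Then |2w - 1| ≤ 2·3 + 1 = 7.
Hence |(2w^2 + 3w + 2) − 4| ≤ 7|w + 2| < ε provided |w + 2| < ε/7.
Take δ = min(1, ε/7). Then 0 < |w + 2| < δ gives both |w + 2| < 1 and |w + 2| < ε/7, so |(2w^2 + 3w + 2) − 4| < ε.

δ = min(1, ε/7)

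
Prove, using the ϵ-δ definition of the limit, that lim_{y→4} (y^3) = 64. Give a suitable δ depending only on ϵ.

Let ϵ > 0. We seek δ > 0 with 0 < |y − 4| < δ ⇒ |y^3 − 64| < ϵ.
Factor: y^3 − 64 = (y − 4)(y^2 + 4y + 16), so |y^3 − 64| = |y − 4|·|y^2 + 4y + 16|.
Impose δ ≤ 1 so that |y| < 5; then |y^2 + 4y + 16| ≤ 61.
Hence |y^3 − 64| ≤ 61|y − 4|, which is < ϵ once |y − 4| < ϵ/61.
Take δ = min(1, ϵ/61). If 0 < |y − 4| < δ then both bounds hold and |y^3 − 64| ≤ 61|y − 4| < 61·(ϵ/61) = ϵ.

δ = min(1, ϵ/61)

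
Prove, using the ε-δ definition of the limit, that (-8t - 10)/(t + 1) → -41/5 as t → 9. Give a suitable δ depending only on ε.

Fix ε > 0. We want δ > 0 with 0 < |t − 9| < δ ⇒ |(-8t - 10)/(t + 1) + 41/5| < ε.
Combining over a common denominator, (-8t - 10)/(t + 1) + 41/5 = [(-8t - 10)·10 − (-82)·(t + 1)] / [10·(t + 1)] = 2(t − 9) / (10(t + 1)).
So |(-8t - 10)/(t + 1) + 41/5| = 2|t − 9| / (10·|t + 1|).
Restrict δ ≤ 5. Then |t − 9| < 5 gives |t + 1| = |(t − 9) + 10| ≥ 10 − 5 = 5.
Hence |(-8t - 10)/(t + 1) + 41/5| < 2|t − 9|/(10·5) = (1/25)|t − 9|, which is < ε once |t − 9| < 25ε.
Take δ = min(5, 25ε). Then 0 < |t − 9| < δ forces both bounds, so |(-8t - 10)/(t + 1) + 41/5| < ε.

δ = min(5, 25ε)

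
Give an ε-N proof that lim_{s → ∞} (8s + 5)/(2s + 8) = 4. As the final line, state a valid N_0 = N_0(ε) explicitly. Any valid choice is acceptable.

N_0 = (27/2)/ε

Let ε > 0. We seek N_0 > 0 such that s > N_0 implies |(8s + 5)/(2s + 8) − 4| < ε.
(8s + 5)/(2s + 8) − 4 = (2(8s + 5) − 8(2s + 8)) / (2(2s + 8)) = -54/(2(2s + 8)).
For s > 0 we have 2s + 8 > 2s, so |(8s + 5)/(2s + 8) − 4| = 54/(2(2s + 8)) < 54/(2·2s) = (27/2)/s.
Thus |(8s + 5)/(2s + 8) − 4| < ε whenever s > (27/2)/ε.
Take N_0 = (27/2)/ε. If s > N_0 then |(8s + 5)/(2s + 8) − 4| < (27/2)/s < ε.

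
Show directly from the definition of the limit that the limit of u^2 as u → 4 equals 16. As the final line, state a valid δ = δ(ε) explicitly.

Let ε > 0. We seek δ > 0 with 0 < |u − 4| < δ ⇒ |u^2 − 16| < ε.
Factor: u^2 − 16 = (u − 4)(u + 4), so |u^2 − 16| = |u − 4|·|u + 4|.
Restrict δ ≤ 2. Then |u − 4| < 2 gives |u| < 6, so by the triangle inequality |u + 4| ≤ 6 + 4 = 10.
Hence |u^2 − 16| ≤ 10|u − 4|, which is < ε once |u − 4| < ε/10.
Take δ = min(2, ε/10). If 0 < |u − 4| < δ then both bounds hold and |u^2 − 16| ≤ 10|u − 4| < 10·(ε/10) = ε.

δ = min(2, ε/10)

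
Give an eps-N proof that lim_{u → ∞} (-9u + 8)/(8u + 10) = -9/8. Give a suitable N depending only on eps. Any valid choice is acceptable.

Fix eps > 0. We seek N > 0 such that u > N implies |(-9u + 8)/(8u + 10) + 9/8| < eps.
(-9u + 8)/(8u + 10) + 9/8 = (8(-9u + 8) − (-9)(8u + 10)) / (8(8u + 10)) = 154/(8(8u + 10)).
For u > 0 we have 8u + 10 > 8u, so |(-9u + 8)/(8u + 10) + 9/8| = 154/(8(8u + 10)) < 154/(8·8u) = (77/32)/u.
Thus |(-9u + 8)/(8u + 10) + 9/8| < eps whenever u > (77/32)/eps.
Take N = (77/32)/eps. If u > N then |(-9u + 8)/(8u + 10) + 9/8| < (77/32)/u < eps.

N = (77/32)/eps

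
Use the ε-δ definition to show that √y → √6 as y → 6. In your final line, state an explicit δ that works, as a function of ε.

Let ε > 0. We want δ > 0 such that 0 < |y − 6| < δ implies |√y − √6| < ε.
Rationalise: √y − √6 = (y − 6)/(√y + √6), so |√y − √6| = |y − 6|/(√y + √6).
Restrict δ ≤ 6 so that |y − 6| < 6 forces y > 0, and then √y + √6 > √6.
Hence |√y − √6| < |y − 6|/√6, which is < ε once |y − 6| < √6·ε.
Take δ = min(6, √6·ε). If 0 < |y − 6| < δ then y > 0 and |√y − √6| < |y − 6|/√6 < ε.

δ = min(6, √6·ε)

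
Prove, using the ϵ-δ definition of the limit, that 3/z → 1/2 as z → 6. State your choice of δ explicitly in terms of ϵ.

δ = min(3, 6ϵ)

Let ϵ > 0 be given. We seek δ > 0 such that 0 < |z − 6| < δ implies |3/z − (1/2)| < ϵ.
|3/z − (1/2)| = 3·|6 − z|/(6·|z|) = 3|z − 6|/(6|z|).
Require δ ≤ 3 so that |z| > 6 − 3 = 3, hence 6|z| > 18.
Then |3/z − (1/2)| < 3|z − 6|/18, which is < ϵ when |z − 6| < 6ϵ.
Take δ = min(3, 6ϵ). Then 0 < |z − 6| < δ gives both |z − 6| < 3 and |z − 6| < 6ϵ, so |3/z − (1/2)| < ϵ.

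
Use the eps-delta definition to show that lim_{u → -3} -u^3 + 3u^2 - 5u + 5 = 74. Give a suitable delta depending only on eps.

delta = min(2, eps/78)

Suppose eps > 0. We want delta > 0 such that 0 < |u + 3| < delta implies |(-u^3 + 3u^2 - 5u + 5) − 74| < eps.
(-u^3 + 3u^2 - 5u + 5) − 74 = -u^3 + 3u^2 - 5u - 69 = (u + 3)(-u^2 + 6u - 23).
So |(-u^3 + 3u^2 - 5u + 5) − 74| = |u + 3|·|-u^2 + 6u - 23|.
Require delta ≤ 2. Then |u + 3| < 2 gives |u| < 5, and by the triangle inequality |-u^2 + 6u - 23| ≤ 5^2 + 6·5 + 23 = 78.
Hence |(-u^3 + 3u^2 - 5u + 5) − 74| ≤ 78|u + 3| < eps provided |u + 3| < eps/78.
Take delta = min(2, eps/78). Then 0 < |u + 3| < delta gives both |u + 3| < 2 and |u + 3| < eps/78, so |(-u^3 + 3u^2 - 5u + 5) − 74| < eps.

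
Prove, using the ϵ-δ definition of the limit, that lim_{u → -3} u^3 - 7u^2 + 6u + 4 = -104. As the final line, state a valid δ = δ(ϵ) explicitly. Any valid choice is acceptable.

δ = min(1, ϵ/92)

Suppose ϵ > 0. We want δ > 0 such that 0 < |u + 3| < δ implies |(u^3 - 7u^2 + 6u + 4) + 104| < ϵ.
(u^3 - 7u^2 + 6u + 4) + 104 = u^3 - 7u^2 + 6u + 108 = (u + 3)(u^2 - 10u + 36).
So |(u^3 - 7u^2 + 6u + 4) + 104| = |u + 3|·|u^2 - 10u + 36|.
Assume first that |u + 3| < 1, so |u| < 4. Then |u^2 - 10u + 36| ≤ 4^2 + 10·4 + 36 = 92.
Hence |(u^3 - 7u^2 + 6u + 4) + 104| ≤ 92|u + 3| < ϵ provided |u + 3| < ϵ/92.
Choosing δ = min(1, ϵ/92) ensures both conditions, hence |(u^3 - 7u^2 + 6u + 4) + 104| < ϵ.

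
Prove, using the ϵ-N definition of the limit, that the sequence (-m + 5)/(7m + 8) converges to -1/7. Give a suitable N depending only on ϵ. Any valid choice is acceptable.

Fix ϵ > 0. For m ≥ 1, |(-m + 5)/(7m + 8) + 1/7| = |43|/(7(7m + 8)) = 43/(7(7m + 8)).
Since 7m + 8 ≥ 7m for m ≥ 1, this is ≤ 43/(7·7m) = (43/49)/m.
So |(-m + 5)/(7m + 8) + 1/7| < ϵ whenever m > (43/49)/ϵ.
Take N = (43/49)/ϵ. If m > N then |(-m + 5)/(7m + 8) + 1/7| ≤ (43/49)/m < ϵ.

N = (43/49)/ϵ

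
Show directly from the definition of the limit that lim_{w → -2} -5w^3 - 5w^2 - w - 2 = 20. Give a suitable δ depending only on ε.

δ = min(2, ε/111)

Fix ε > 0. We want δ > 0 such that 0 < |w + 2| < δ implies |(-5w^3 - 5w^2 - w - 2) − 20| < ε.
(-5w^3 - 5w^2 - w - 2) − 20 = -5w^3 - 5w^2 - w - 22 = (w + 2)(-5w^2 + 5w - 11).
So |(-5w^3 - 5w^2 - w - 2) − 20| = |w + 2|·|-5w^2 + 5w - 11|.
Require δ ≤ 2. Then |w + 2| < 2 gives |w| < 4, and by the triangle inequality |-5w^2 + 5w - 11| ≤ 5·4^2 + 5·4 + 11 = 111.
Hence |(-5w^3 - 5w^2 - w - 2) − 20| ≤ 111|w + 2| < ε provided |w + 2| < ε/111.
Take δ = min(2, ε/111). Then 0 < |w + 2| < δ gives both |w + 2| < 2 and |w + 2| < ε/111, so |(-5w^3 - 5w^2 - w - 2) − 20| < ε.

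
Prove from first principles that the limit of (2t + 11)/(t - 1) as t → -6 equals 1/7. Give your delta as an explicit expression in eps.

Suppose eps > 0. We want delta > 0 with 0 < |t + 6| < delta ⇒ |(2t + 11)/(t - 1) − (1/7)| < eps.
Combining over a common denominator, (2t + 11)/(t - 1) − (1/7) = [(2t + 11)·(-7) − (-1)·(t - 1)] / [(-7)·(t - 1)] = -13(t + 6) / ((-7)(t - 1)).
So |(2t + 11)/(t - 1) − (1/7)| = 13|t + 6| / (7·|t − 1|).
Require delta ≤ 7/2, so |t − 1| ≥ |-7| − |t + 6| > 7 − 7/2 = 7/2.
Hence |(2t + 11)/(t - 1) − (1/7)| < 13|t + 6|/(7·(7/2)) = (26/49)|t + 6|, which is < eps once |t + 6| < (49/26)eps.
Take delta = min(7/2, (49/26)eps). Then 0 < |t + 6| < delta forces both bounds, so |(2t + 11)/(t - 1) − (1/7)| < eps.

delta = min(7/2, (49/26)eps)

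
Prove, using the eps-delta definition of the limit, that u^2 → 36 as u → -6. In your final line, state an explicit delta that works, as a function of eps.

delta = min(2, eps/14)

Fix eps > 0. We seek delta > 0 with 0 < |u + 6| < delta ⇒ |u^2 − 36| < eps.
Factor: u^2 − 36 = (u + 6)(u - 6), so |u^2 − 36| = |u + 6|·|u - 6|.
Impose delta ≤ 2 so that |u| < 8; then |u - 6| ≤ 14.
Hence |u^2 − 36| ≤ 14|u + 6|, which is < eps once |u + 6| < eps/14.
Take delta = min(2, eps/14). If 0 < |u + 6| < delta then both bounds hold and |u^2 − 36| ≤ 14|u + 6| < 14·(eps/14) = eps.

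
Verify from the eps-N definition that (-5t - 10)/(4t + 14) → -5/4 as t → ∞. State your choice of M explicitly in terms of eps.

Let eps > 0. We seek M > 0 such that t > M implies |(-5t - 10)/(4t + 14) + 5/4| < eps.
(-5t - 10)/(4t + 14) + 5/4 = (4(-5t - 10) − (-5)(4t + 14)) / (4(4t + 14)) = 30/(4(4t + 14)).
For t > 0 we have 4t + 14 > 4t, so |(-5t - 10)/(4t + 14) + 5/4| = 30/(4(4t + 14)) < 30/(4·4t) = (15/8)/t.
Thus |(-5t - 10)/(4t + 14) + 5/4| < eps whenever t > (15/8)/eps.
Take M = (15/8)/eps. If t > M then |(-5t - 10)/(4t + 14) + 5/4| < (15/8)/t < eps.

M = (15/8)/eps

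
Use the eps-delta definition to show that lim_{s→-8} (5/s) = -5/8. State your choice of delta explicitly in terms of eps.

delta = min(4, (32/5)eps)

Suppose eps > 0. We seek delta > 0 such that 0 < |s + 8| < delta implies |5/s + 5/8| < eps.
|5/s + 5/8| = 5·|-8 − s|/(8·|s|) = 5|s + 8|/(8|s|).
Restrict delta ≤ 4. Then |s + 8| < 4 gives |s| > 4, so 8|s| > 32.
Then |5/s + 5/8| < 5|s + 8|/32, which is < eps when |s + 8| < (32/5)eps.
Take delta = min(4, (32/5)eps). Then 0 < |s + 8| < delta gives both |s + 8| < 4 and |s + 8| < (32/5)eps, so |5/s + 5/8| < eps.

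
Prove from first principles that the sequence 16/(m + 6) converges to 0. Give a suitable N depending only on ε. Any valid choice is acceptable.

N = 16/ε

Let ε > 0. For m ≥ 1, |16/(m + 6) − 0| = 16/(m + 6) ≤ 16/m.
We need 16/m < ε, i.e. m > 16/ε.
Take N = 16/ε. If m > N then |16/(m + 6)| ≤ 16/m < ε.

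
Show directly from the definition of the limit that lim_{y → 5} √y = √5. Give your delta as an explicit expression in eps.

Fix eps > 0. We want delta > 0 such that 0 < |y − 5| < delta implies |√y − √5| < eps.
Rationalise: √y − √5 = (y − 5)/(√y + √5), so |√y − √5| = |y − 5|/(√y + √5).
Restrict delta ≤ 5 so that |y − 5| < 5 forces y > 0, and then √y + √5 > √5.
Hence |√y − √5| < |y − 5|/√5, which is < eps once |y − 5| < √5·eps.
Take delta = min(5, √5·eps). If 0 < |y − 5| < delta then y > 0 and |√y − √5| < |y − 5|/√5 < eps.

delta = min(5, √5·eps)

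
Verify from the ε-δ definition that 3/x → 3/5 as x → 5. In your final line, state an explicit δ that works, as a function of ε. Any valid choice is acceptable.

δ = min(5/2, (25/6)ε)

Suppose ε > 0. We seek δ > 0 such that 0 < |x − 5| < δ implies |3/x − (3/5)| < ε.
|3/x − (3/5)| = 3·|5 − x|/(5·|x|) = 3|x − 5|/(5|x|).
Require δ ≤ 5/2 so that |x| > 5 − 5/2 = 5/2, hence 5|x| > 25/2.
Then |3/x − (3/5)| < 3|x − 5|/(25/2), which is < ε when |x − 5| < (25/6)ε.
Take δ = min(5/2, (25/6)ε). Then 0 < |x − 5| < δ gives both |x − 5| < 5/2 and |x − 5| < (25/6)ε, so |3/x − (3/5)| < ε.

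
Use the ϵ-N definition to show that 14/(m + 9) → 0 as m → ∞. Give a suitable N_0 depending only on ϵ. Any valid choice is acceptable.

Fix ϵ > 0. For m ≥ 1, |14/(m + 9) − 0| = 14/(m + 9) ≤ 14/m.
We need 14/m < ϵ, i.e. m > 14/ϵ.
Take N_0 = 14/ϵ. If m > N_0 then |14/(m + 9)| ≤ 14/m < ϵ.

N_0 = 14/ϵ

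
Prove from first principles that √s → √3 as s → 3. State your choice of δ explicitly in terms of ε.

Let ε > 0 be given. We want δ > 0 such that 0 < |s − 3| < δ implies |√s − √3| < ε.
Rationalise: √s − √3 = (s − 3)/(√s + √3), so |√s − √3| = |s − 3|/(√s + √3).
Restrict δ ≤ 3 so that |s − 3| < 3 forces s > 0, and then √s + √3 > √3.
Hence |√s − √3| < |s − 3|/√3, which is < ε once |s − 3| < √3·ε.
Take δ = min(3, √3·ε). If 0 < |s − 3| < δ then s > 0 and |√s − √3| < |s − 3|/√3 < ε.

δ = min(3, √3·ε)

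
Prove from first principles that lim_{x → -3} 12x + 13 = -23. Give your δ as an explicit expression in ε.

δ = ε/12

Let ε > 0 be given. We need δ > 0 so that 0 < |x + 3| < δ implies |(12x + 13) + 23| < ε.
Since (12x + 13) + 23 = 12(x + 3), we have |(12x + 13) + 23| = 12|x + 3|.
So 12|x + 3| < ε exactly when |x + 3| < ε/12.
Take δ = ε/12. If 0 < |x + 3| < δ then |(12x + 13) + 23| = 12|x + 3| < 12·(ε/12) = ε.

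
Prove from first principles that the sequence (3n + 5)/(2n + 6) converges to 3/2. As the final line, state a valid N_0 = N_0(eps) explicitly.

N_0 = 2/eps

Suppose eps > 0. For n ≥ 1, |(3n + 5)/(2n + 6) − (3/2)| = |-8|/(2(2n + 6)) = 8/(2(2n + 6)).
Since 2n + 6 ≥ 2n for n ≥ 1, this is ≤ 8/(2·2n) = 2/n.
So |(3n + 5)/(2n + 6) − (3/2)| < eps whenever n > 2/eps.
Take N_0 = 2/eps. If n > N_0 then |(3n + 5)/(2n + 6) − (3/2)| ≤ 2/n < eps.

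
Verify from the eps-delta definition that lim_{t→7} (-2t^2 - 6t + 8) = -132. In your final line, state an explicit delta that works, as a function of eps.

Let eps > 0 be given. We want delta > 0 such that 0 < |t − 7| < delta implies |(-2t^2 - 6t + 8) + 132| < eps.
(-2t^2 - 6t + 8) + 132 = -2t^2 - 6t + 140 = (t − 7)(-2t - 20).
So |(-2t^2 - 6t + 8) + 132| = |t − 7|·|-2t - 20|.
Require delta ≤ 1. Then |t − 7| < 1 gives |t| < 8, and by the triangle inequality |-2t - 20| ≤ 2·8 + 20 = 36.
Hence |(-2t^2 - 6t + 8) + 132| ≤ 36|t − 7| < eps provided |t − 7| < eps/36.
Choosing delta = min(1, eps/36) ensures both conditions, hence |(-2t^2 - 6t + 8) + 132| < eps.

delta = min(1, eps/36)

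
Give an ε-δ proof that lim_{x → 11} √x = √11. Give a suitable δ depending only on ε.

δ = min(11, √11·ε)

Suppose ε > 0. We want δ > 0 such that 0 < |x − 11| < δ implies |√x − √11| < ε.
Rationalise: √x − √11 = (x − 11)/(√x + √11), so |√x − √11| = |x − 11|/(√x + √11).
Restrict δ ≤ 11 so that |x − 11| < 11 forces x > 0, and then √x + √11 > √11.
Hence |√x − √11| < |x − 11|/√11, which is < ε once |x − 11| < √11·ε.
Take δ = min(11, √11·ε). If 0 < |x − 11| < δ then x > 0 and |√x − √11| < |x − 11|/√11 < ε.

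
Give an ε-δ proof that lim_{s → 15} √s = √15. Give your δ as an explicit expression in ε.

Let ε > 0. We want δ > 0 such that 0 < |s − 15| < δ implies |√s − √15| < ε.
Multiplying by the conjugate, |√s − √15| = |s − 15|/(√s + √15).
Restrict δ ≤ 15 so that |s − 15| < 15 forces s > 0, and then √s + √15 > √15.
Hence |√s − √15| < |s − 15|/√15, which is < ε once |s − 15| < √15·ε.
Take δ = min(15, √15·ε). If 0 < |s − 15| < δ then s > 0 and |√s − √15| < |s − 15|/√15 < ε.

δ = min(15, √15·ε)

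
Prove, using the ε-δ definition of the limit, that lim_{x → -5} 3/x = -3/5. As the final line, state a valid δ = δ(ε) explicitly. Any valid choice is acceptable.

Suppose ε > 0. We seek δ > 0 such that 0 < |x + 5| < δ implies |3/x + 3/5| < ε.
|3/x + 3/5| = 3·|-5 − x|/(5·|x|) = 3|x + 5|/(5|x|).
Restrict δ ≤ 5/2. Then |x + 5| < 5/2 gives |x| > 5/2, so 5|x| > 25/2.
Then |3/x + 3/5| < 3|x + 5|/(25/2), which is < ε when |x + 5| < (25/6)ε.
Take δ = min(5/2, (25/6)ε). Then 0 < |x + 5| < δ gives both |x + 5| < 5/2 and |x + 5| < (25/6)ε, so |3/x + 3/5| < ε.

δ = min(5/2, (25/6)ε)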